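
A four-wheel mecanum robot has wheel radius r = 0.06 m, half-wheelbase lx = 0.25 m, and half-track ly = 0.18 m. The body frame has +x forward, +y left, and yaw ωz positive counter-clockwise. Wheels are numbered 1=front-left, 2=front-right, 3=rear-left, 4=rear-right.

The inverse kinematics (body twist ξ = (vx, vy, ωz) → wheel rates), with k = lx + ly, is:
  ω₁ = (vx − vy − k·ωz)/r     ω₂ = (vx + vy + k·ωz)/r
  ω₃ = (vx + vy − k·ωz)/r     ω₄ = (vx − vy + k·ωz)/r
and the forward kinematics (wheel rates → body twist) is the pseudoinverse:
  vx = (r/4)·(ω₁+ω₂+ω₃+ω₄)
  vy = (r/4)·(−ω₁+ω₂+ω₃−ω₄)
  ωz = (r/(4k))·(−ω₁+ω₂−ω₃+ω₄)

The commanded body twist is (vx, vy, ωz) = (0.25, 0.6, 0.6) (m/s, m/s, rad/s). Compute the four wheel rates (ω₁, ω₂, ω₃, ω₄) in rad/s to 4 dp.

(-10.1333, 18.4667, 9.8667, -1.5333)

k = lx + ly = 0.25 + 0.18 = 0.4300;  k·ωz = 0.4300·0.6 = 0.2580
ω₁ (FL) = (vx − vy − k·ωz)/r = -0.6080/0.06 = -10.1333
ω₂ (FR) = (vx + vy + k·ωz)/r = 1.1080/0.06 = 18.4667
ω₃ (RL) = (vx + vy − k·ωz)/r = 0.5920/0.06 = 9.8667
ω₄ (RR) = (vx − vy + k·ωz)/r = -0.0920/0.06 = -1.5333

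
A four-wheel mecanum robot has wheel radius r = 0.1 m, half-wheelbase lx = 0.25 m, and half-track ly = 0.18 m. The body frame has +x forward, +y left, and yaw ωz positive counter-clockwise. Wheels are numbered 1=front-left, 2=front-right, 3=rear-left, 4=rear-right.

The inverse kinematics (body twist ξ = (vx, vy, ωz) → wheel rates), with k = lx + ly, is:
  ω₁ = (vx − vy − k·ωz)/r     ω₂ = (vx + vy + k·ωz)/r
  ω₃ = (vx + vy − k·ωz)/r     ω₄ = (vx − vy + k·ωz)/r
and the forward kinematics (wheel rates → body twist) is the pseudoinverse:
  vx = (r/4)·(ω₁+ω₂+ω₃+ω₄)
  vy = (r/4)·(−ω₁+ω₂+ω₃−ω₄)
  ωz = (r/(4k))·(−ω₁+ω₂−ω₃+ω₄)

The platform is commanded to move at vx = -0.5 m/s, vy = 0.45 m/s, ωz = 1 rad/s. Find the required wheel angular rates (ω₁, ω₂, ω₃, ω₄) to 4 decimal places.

(-13.8000, 3.8000, -4.8000, -5.2000)

k = lx + ly = 0.25 + 0.18 = 0.4300;  k·ωz = 0.4300·1 = 0.4300
ω₁ (FL) = (vx − vy − k·ωz)/r = -1.3800/0.1 = -13.8000
ω₂ (FR) = (vx + vy + k·ωz)/r = 0.3800/0.1 = 3.8000
ω₃ (RL) = (vx + vy − k·ωz)/r = -0.4800/0.1 = -4.8000
ω₄ (RR) = (vx − vy + k·ωz)/r = -0.5200/0.1 = -5.2000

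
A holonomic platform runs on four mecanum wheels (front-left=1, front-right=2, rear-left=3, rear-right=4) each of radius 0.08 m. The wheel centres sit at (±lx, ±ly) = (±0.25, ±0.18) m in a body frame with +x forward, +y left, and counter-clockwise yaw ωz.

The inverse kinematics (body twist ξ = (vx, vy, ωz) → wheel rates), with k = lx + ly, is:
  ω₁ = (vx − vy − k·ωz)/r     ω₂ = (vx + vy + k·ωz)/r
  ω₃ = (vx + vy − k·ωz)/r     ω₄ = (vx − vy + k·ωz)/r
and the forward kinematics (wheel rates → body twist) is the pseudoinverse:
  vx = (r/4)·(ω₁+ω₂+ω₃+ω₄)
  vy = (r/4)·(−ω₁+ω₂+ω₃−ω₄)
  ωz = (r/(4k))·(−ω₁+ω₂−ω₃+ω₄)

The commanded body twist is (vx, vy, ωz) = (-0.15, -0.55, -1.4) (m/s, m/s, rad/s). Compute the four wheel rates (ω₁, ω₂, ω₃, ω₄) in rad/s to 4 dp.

k = lx + ly = 0.25 + 0.18 = 0.4300;  k·ωz = 0.4300·-1.4 = -0.6020
ω₁ (FL) = (vx − vy − k·ωz)/r = 1.0020/0.08 = 12.5250
ω₂ (FR) = (vx + vy + k·ωz)/r = -1.3020/0.08 = -16.2750
ω₃ (RL) = (vx + vy − k·ωz)/r = -0.0980/0.08 = -1.2250
ω₄ (RR) = (vx − vy + k·ωz)/r = -0.2020/0.08 = -2.5250

(12.5250, -16.2750, -1.2250, -2.5250)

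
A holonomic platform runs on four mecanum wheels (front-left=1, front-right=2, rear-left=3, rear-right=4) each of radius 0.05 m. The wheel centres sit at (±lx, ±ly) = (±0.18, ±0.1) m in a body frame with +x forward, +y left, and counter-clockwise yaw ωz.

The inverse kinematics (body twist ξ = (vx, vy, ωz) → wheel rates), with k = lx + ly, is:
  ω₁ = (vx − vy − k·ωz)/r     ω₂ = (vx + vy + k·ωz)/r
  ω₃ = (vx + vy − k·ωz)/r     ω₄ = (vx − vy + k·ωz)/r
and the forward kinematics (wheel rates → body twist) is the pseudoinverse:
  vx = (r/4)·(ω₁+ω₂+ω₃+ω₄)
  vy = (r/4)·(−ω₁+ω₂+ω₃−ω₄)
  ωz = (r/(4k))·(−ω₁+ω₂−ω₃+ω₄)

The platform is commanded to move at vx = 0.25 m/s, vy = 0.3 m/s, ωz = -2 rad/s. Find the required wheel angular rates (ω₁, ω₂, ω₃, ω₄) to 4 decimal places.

(10.2000, -0.2000, 22.2000, -12.2000)

k = lx + ly = 0.18 + 0.1 = 0.2800;  k·ωz = 0.2800·-2 = -0.5600
ω₁ (FL) = (vx − vy − k·ωz)/r = 0.5100/0.05 = 10.2000
ω₂ (FR) = (vx + vy + k·ωz)/r = -0.0100/0.05 = -0.2000
ω₃ (RL) = (vx + vy − k·ωz)/r = 1.1100/0.05 = 22.2000
ω₄ (RR) = (vx − vy + k·ωz)/r = -0.6100/0.05 = -12.2000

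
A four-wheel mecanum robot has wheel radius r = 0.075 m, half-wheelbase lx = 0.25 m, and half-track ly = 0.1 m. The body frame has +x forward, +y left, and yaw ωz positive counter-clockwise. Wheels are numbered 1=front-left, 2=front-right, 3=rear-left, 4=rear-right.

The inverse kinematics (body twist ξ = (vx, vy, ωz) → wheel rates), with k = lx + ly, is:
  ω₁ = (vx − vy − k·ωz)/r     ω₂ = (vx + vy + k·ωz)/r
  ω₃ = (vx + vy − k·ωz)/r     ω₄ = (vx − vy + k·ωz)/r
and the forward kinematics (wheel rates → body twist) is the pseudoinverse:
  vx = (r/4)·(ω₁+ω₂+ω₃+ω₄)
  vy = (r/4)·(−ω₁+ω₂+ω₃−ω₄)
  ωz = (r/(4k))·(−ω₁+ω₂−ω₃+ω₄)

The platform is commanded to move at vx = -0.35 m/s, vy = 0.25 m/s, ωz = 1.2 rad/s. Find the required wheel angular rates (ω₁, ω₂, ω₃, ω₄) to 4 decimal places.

k = lx + ly = 0.25 + 0.1 = 0.3500;  k·ωz = 0.3500·1.2 = 0.4200
ω₁ (FL) = (vx − vy − k·ωz)/r = -1.0200/0.075 = -13.6000
ω₂ (FR) = (vx + vy + k·ωz)/r = 0.3200/0.075 = 4.2667
ω₃ (RL) = (vx + vy − k·ωz)/r = -0.5200/0.075 = -6.9333
ω₄ (RR) = (vx − vy + k·ωz)/r = -0.1800/0.075 = -2.4000

(-13.6000, 4.2667, -6.9333, -2.4000)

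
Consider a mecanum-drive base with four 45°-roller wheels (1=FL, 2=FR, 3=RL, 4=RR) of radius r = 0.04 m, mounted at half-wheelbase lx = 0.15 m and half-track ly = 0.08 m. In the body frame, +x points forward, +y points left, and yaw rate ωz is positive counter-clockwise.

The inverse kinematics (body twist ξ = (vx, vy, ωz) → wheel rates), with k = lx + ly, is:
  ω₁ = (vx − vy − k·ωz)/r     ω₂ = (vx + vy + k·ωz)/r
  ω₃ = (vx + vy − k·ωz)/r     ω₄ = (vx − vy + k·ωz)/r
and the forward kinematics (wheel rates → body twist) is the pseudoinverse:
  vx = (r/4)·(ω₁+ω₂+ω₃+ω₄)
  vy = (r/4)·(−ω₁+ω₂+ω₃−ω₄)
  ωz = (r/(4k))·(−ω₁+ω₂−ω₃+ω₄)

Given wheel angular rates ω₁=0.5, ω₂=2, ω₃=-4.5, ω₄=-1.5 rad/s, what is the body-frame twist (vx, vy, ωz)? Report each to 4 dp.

(-0.0350, -0.0150, 0.1957)

k = lx + ly = 0.15 + 0.08 = 0.2300
ω₁+ω₂+ω₃+ω₄ = -3.5000  →  vx = (0.04/4)·-3.5000 = -0.0350
−ω₁+ω₂+ω₃−ω₄ = -1.5000  →  vy = (0.04/4)·-1.5000 = -0.0150
−ω₁+ω₂−ω₃+ω₄ = 4.5000  →  ωz = (0.04/0.9200)·4.5000 = 0.1957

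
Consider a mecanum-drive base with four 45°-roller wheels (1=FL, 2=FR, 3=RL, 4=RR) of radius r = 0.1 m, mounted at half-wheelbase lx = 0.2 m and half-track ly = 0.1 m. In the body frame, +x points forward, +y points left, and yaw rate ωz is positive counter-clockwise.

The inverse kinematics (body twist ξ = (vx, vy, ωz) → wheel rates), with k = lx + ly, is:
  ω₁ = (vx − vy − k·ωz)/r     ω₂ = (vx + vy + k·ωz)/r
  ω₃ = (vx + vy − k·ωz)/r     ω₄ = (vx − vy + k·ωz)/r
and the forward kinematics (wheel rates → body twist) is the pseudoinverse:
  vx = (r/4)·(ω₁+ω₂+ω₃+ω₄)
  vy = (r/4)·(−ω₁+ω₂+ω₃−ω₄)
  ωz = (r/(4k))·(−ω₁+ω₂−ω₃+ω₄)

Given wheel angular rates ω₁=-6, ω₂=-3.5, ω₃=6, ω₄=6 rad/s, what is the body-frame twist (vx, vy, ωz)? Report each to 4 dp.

k = lx + ly = 0.2 + 0.1 = 0.3000
ω₁+ω₂+ω₃+ω₄ = 2.5000  →  vx = (0.1/4)·2.5000 = 0.0625
−ω₁+ω₂+ω₃−ω₄ = 2.5000  →  vy = (0.1/4)·2.5000 = 0.0625
−ω₁+ω₂−ω₃+ω₄ = 2.5000  →  ωz = (0.1/1.2000)·2.5000 = 0.2083

(0.0625, 0.0625, 0.2083)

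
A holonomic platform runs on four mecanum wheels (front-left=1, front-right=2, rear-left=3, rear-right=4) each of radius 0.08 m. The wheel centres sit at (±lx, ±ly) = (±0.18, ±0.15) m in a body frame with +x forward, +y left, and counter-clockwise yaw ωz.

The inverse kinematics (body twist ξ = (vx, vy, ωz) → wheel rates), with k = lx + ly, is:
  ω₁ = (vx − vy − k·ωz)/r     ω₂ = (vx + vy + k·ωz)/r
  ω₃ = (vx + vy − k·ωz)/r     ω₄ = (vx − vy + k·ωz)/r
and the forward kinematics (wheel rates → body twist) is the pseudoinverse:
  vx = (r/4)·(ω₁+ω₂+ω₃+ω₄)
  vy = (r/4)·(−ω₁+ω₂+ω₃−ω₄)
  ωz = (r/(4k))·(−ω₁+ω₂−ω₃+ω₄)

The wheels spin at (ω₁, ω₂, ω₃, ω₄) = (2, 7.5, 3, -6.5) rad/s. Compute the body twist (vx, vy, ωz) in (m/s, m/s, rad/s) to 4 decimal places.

(0.1200, 0.3000, -0.2424)

k = lx + ly = 0.18 + 0.15 = 0.3300
ω₁+ω₂+ω₃+ω₄ = 6.0000  →  vx = (0.08/4)·6.0000 = 0.1200
−ω₁+ω₂+ω₃−ω₄ = 15.0000  →  vy = (0.08/4)·15.0000 = 0.3000
−ω₁+ω₂−ω₃+ω₄ = -4.0000  →  ωz = (0.08/1.3200)·-4.0000 = -0.2424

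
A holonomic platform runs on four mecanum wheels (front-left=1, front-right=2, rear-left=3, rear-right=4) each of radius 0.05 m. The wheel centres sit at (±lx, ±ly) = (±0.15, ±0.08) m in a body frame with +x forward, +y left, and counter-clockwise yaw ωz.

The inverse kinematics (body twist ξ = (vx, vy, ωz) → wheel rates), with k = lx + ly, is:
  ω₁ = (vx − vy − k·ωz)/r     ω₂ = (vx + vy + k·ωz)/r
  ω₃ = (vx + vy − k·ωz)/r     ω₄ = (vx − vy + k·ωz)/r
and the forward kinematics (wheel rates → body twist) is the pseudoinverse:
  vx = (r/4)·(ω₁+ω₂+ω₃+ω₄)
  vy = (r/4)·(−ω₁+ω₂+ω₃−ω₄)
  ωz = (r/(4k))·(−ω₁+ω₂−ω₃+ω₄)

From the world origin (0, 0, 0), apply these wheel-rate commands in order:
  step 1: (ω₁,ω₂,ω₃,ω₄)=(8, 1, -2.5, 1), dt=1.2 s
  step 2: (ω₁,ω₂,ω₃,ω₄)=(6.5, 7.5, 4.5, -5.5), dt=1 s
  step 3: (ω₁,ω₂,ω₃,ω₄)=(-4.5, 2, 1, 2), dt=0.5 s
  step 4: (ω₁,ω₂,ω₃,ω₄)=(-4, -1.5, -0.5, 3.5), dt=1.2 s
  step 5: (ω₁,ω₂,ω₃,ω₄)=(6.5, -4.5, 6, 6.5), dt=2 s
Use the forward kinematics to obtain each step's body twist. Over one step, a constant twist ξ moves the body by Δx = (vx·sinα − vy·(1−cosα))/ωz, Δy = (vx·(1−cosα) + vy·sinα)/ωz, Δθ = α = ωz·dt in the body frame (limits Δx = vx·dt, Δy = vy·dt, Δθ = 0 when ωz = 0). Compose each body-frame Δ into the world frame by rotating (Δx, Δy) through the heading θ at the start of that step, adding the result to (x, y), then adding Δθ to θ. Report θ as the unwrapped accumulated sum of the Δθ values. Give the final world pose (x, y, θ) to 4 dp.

(0.3831, -0.5305, -1.2310)

step 1: ξ=(vx,vy,ωz)=(0.0938, -0.1313, -0.1902), dt=1.2 → body Δ=(0.0936, -0.1689, -0.2283) → world pose (0.0936, -0.1689, -0.2283)
step 2: ξ=(vx,vy,ωz)=(0.1625, 0.1375, -0.4891), dt=1.0 → body Δ=(0.1891, 0.0931, -0.4891) → world pose (0.2989, -0.1210, -0.7174)
step 3: ξ=(vx,vy,ωz)=(0.0063, 0.0688, 0.4076), dt=0.5 → body Δ=(-0.0004, 0.0345, 0.2038) → world pose (0.3212, -0.0948, -0.5136)
step 4: ξ=(vx,vy,ωz)=(-0.0312, -0.0188, 0.3533), dt=1.2 → body Δ=(-0.0317, -0.0297, 0.4239) → world pose (0.2790, -0.1050, -0.0897)
step 5: ξ=(vx,vy,ωz)=(0.1813, -0.1437, -0.5707), dt=2.0 → body Δ=(0.1418, -0.4144, -1.1413) → world pose (0.3831, -0.5305, -1.2310)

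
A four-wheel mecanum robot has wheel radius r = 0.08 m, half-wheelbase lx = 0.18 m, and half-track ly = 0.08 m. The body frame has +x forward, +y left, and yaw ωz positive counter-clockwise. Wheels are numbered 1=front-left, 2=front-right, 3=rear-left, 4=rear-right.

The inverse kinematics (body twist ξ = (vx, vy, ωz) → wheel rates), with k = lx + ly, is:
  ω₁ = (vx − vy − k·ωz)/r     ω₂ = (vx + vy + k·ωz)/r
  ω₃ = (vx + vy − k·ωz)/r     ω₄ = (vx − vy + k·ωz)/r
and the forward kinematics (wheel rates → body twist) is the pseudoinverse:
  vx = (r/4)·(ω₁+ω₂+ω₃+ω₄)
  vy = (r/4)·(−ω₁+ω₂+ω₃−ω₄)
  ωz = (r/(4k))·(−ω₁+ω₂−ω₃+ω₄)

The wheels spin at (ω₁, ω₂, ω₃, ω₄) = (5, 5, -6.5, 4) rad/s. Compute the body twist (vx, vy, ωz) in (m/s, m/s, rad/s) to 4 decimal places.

(0.1500, -0.2100, 0.8077)

k = lx + ly = 0.18 + 0.08 = 0.2600
ω₁+ω₂+ω₃+ω₄ = 7.5000  →  vx = (0.08/4)·7.5000 = 0.1500
−ω₁+ω₂+ω₃−ω₄ = -10.5000  →  vy = (0.08/4)·-10.5000 = -0.2100
−ω₁+ω₂−ω₃+ω₄ = 10.5000  →  ωz = (0.08/1.0400)·10.5000 = 0.8077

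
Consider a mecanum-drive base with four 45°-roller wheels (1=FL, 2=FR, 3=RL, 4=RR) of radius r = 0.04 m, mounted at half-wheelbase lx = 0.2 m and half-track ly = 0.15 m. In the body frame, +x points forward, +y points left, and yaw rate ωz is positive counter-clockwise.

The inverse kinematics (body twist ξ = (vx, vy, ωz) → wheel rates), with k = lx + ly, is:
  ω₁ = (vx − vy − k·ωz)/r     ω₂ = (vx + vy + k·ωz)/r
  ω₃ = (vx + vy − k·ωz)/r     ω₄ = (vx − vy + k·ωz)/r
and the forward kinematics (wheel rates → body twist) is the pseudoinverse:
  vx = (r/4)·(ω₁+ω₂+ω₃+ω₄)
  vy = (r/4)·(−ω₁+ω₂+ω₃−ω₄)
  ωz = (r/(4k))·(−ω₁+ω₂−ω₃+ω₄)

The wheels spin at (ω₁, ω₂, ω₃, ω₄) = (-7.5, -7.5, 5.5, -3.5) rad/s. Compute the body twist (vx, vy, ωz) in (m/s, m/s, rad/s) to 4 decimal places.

k = lx + ly = 0.2 + 0.15 = 0.3500
ω₁+ω₂+ω₃+ω₄ = -13.0000  →  vx = (0.04/4)·-13.0000 = -0.1300
−ω₁+ω₂+ω₃−ω₄ = 9.0000  →  vy = (0.04/4)·9.0000 = 0.0900
−ω₁+ω₂−ω₃+ω₄ = -9.0000  →  ωz = (0.04/1.4000)·-9.0000 = -0.2571

(-0.1300, 0.0900, -0.2571)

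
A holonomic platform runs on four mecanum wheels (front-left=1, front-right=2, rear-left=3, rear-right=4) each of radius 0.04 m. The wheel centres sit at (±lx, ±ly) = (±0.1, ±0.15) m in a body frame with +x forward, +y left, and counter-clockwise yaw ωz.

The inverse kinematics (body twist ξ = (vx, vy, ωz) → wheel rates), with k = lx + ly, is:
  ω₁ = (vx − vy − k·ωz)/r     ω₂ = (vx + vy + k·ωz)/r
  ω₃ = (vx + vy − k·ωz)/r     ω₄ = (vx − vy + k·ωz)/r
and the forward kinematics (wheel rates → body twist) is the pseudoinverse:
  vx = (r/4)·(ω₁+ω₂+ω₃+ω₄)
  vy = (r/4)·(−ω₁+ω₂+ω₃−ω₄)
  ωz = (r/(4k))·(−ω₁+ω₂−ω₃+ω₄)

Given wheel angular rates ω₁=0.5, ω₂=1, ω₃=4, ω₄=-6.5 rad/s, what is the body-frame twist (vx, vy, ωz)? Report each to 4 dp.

k = lx + ly = 0.1 + 0.15 = 0.2500
ω₁+ω₂+ω₃+ω₄ = -1.0000  →  vx = (0.04/4)·-1.0000 = -0.0100
−ω₁+ω₂+ω₃−ω₄ = 11.0000  →  vy = (0.04/4)·11.0000 = 0.1100
−ω₁+ω₂−ω₃+ω₄ = -10.0000  →  ωz = (0.04/1.0000)·-10.0000 = -0.4000

(-0.0100, 0.1100, -0.4000)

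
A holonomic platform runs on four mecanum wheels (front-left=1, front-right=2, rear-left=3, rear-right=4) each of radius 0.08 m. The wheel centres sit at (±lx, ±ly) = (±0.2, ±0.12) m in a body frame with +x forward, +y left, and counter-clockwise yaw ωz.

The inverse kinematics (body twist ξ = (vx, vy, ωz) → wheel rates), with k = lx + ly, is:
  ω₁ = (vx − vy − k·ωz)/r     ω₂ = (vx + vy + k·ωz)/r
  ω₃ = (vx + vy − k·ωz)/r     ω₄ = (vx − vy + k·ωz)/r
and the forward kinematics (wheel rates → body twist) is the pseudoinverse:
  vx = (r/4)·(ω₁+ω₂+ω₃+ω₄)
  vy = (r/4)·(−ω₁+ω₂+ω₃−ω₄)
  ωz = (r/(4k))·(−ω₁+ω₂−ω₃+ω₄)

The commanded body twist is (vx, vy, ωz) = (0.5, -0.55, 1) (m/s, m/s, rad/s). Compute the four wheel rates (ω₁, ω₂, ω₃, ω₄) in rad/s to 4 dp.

k = lx + ly = 0.2 + 0.12 = 0.3200;  k·ωz = 0.3200·1 = 0.3200
ω₁ (FL) = (vx − vy − k·ωz)/r = 0.7300/0.08 = 9.1250
ω₂ (FR) = (vx + vy + k·ωz)/r = 0.2700/0.08 = 3.3750
ω₃ (RL) = (vx + vy − k·ωz)/r = -0.3700/0.08 = -4.6250
ω₄ (RR) = (vx − vy + k·ωz)/r = 1.3700/0.08 = 17.1250

(9.1250, 3.3750, -4.6250, 17.1250)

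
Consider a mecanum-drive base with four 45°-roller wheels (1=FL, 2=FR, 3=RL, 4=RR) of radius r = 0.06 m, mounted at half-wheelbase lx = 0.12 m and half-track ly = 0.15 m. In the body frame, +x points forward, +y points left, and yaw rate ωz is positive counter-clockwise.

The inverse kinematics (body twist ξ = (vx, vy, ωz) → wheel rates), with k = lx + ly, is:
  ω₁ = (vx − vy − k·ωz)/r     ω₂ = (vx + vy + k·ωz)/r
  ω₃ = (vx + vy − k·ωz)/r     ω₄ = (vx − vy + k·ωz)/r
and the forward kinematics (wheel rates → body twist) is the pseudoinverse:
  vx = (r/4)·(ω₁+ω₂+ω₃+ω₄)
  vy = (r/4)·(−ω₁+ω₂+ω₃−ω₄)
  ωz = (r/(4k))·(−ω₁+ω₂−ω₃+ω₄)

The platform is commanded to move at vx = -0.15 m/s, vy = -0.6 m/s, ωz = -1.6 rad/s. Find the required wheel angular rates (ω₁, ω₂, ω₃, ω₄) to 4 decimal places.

(14.7000, -19.7000, -5.3000, 0.3000)

k = lx + ly = 0.12 + 0.15 = 0.2700;  k·ωz = 0.2700·-1.6 = -0.4320
ω₁ (FL) = (vx − vy − k·ωz)/r = 0.8820/0.06 = 14.7000
ω₂ (FR) = (vx + vy + k·ωz)/r = -1.1820/0.06 = -19.7000
ω₃ (RL) = (vx + vy − k·ωz)/r = -0.3180/0.06 = -5.3000
ω₄ (RR) = (vx − vy + k·ωz)/r = 0.0180/0.06 = 0.3000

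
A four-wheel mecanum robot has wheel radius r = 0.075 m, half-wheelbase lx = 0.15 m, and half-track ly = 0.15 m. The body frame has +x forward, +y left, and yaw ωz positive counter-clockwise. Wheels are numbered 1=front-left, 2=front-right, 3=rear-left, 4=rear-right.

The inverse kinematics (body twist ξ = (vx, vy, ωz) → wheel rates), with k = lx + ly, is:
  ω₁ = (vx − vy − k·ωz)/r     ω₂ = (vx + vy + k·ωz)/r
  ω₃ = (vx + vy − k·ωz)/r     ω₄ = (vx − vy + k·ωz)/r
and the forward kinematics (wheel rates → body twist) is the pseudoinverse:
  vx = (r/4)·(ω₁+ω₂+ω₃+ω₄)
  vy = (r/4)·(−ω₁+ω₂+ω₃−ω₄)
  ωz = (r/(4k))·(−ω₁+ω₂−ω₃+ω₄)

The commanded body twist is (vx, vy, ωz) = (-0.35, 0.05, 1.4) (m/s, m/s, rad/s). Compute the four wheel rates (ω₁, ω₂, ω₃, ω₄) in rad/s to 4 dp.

(-10.9333, 1.6000, -9.6000, 0.2667)

k = lx + ly = 0.15 + 0.15 = 0.3000;  k·ωz = 0.3000·1.4 = 0.4200
ω₁ (FL) = (vx − vy − k·ωz)/r = -0.8200/0.075 = -10.9333
ω₂ (FR) = (vx + vy + k·ωz)/r = 0.1200/0.075 = 1.6000
ω₃ (RL) = (vx + vy − k·ωz)/r = -0.7200/0.075 = -9.6000
ω₄ (RR) = (vx − vy + k·ωz)/r = 0.0200/0.075 = 0.2667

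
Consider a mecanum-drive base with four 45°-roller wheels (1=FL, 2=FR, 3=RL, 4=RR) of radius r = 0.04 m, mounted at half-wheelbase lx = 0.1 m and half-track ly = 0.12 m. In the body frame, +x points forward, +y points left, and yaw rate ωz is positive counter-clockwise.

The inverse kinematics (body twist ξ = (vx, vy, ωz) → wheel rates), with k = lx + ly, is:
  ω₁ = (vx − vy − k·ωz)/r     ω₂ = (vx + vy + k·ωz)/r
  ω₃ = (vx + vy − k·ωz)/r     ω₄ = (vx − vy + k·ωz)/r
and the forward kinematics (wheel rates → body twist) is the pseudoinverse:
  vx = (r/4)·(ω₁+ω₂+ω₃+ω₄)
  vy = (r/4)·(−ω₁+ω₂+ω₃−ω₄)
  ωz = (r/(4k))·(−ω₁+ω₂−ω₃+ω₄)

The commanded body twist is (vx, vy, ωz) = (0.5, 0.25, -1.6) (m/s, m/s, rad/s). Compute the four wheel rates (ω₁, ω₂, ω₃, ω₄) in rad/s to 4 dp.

k = lx + ly = 0.1 + 0.12 = 0.2200;  k·ωz = 0.2200·-1.6 = -0.3520
ω₁ (FL) = (vx − vy − k·ωz)/r = 0.6020/0.04 = 15.0500
ω₂ (FR) = (vx + vy + k·ωz)/r = 0.3980/0.04 = 9.9500
ω₃ (RL) = (vx + vy − k·ωz)/r = 1.1020/0.04 = 27.5500
ω₄ (RR) = (vx − vy + k·ωz)/r = -0.1020/0.04 = -2.5500

(15.0500, 9.9500, 27.5500, -2.5500)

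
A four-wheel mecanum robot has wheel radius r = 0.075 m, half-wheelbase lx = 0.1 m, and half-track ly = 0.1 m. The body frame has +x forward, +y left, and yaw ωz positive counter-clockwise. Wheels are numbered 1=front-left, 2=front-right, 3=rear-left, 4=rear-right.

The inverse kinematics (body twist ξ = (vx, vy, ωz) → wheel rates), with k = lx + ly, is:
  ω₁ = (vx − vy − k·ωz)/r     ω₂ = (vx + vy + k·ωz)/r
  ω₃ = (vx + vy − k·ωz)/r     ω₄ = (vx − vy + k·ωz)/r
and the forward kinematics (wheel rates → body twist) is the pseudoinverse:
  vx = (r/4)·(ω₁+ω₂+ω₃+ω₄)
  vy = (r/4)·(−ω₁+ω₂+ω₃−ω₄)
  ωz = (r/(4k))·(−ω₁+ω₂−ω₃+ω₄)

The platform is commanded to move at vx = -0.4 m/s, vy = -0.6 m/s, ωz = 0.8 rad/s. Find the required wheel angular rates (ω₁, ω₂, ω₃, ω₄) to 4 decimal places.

(0.5333, -11.2000, -15.4667, 4.8000)

k = lx + ly = 0.1 + 0.1 = 0.2000;  k·ωz = 0.2000·0.8 = 0.1600
ω₁ (FL) = (vx − vy − k·ωz)/r = 0.0400/0.075 = 0.5333
ω₂ (FR) = (vx + vy + k·ωz)/r = -0.8400/0.075 = -11.2000
ω₃ (RL) = (vx + vy − k·ωz)/r = -1.1600/0.075 = -15.4667
ω₄ (RR) = (vx − vy + k·ωz)/r = 0.3600/0.075 = 4.8000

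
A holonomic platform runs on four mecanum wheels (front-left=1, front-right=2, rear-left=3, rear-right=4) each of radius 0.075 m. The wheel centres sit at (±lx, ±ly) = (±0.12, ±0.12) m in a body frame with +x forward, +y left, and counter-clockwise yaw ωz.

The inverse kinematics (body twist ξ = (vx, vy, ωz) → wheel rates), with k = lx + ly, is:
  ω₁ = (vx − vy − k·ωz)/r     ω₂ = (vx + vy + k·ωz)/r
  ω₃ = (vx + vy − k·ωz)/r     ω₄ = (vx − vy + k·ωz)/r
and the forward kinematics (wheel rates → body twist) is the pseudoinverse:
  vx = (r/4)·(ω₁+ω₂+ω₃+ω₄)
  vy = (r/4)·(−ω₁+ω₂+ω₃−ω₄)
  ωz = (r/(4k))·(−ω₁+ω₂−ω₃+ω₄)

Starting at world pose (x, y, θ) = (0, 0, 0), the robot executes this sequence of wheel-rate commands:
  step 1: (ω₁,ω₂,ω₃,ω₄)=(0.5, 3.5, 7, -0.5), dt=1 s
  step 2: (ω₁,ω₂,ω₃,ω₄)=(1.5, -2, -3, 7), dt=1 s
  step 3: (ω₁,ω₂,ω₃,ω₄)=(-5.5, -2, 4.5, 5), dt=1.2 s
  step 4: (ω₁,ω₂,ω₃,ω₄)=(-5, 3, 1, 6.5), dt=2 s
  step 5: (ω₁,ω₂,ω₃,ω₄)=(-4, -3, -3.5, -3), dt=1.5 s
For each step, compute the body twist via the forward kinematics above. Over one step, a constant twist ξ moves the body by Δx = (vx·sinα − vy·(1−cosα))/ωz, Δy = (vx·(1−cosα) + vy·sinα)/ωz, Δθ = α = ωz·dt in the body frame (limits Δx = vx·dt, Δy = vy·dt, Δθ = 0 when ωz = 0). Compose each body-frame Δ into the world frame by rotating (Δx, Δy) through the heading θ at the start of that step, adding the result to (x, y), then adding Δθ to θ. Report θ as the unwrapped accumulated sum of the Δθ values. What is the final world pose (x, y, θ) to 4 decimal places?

step 1: ξ=(vx,vy,ωz)=(0.1969, 0.1969, -0.3516), dt=1.0 → body Δ=(0.2271, 0.1586, -0.3516) → world pose (0.2271, 0.1586, -0.3516)
step 2: ξ=(vx,vy,ωz)=(0.0656, -0.2531, 0.5078), dt=1.0 → body Δ=(0.1257, -0.2261, 0.5078) → world pose (0.2673, -0.0970, 0.1562)
step 3: ξ=(vx,vy,ωz)=(0.0375, 0.0562, 0.3125), dt=1.2 → body Δ=(0.0314, 0.0743, 0.3750) → world pose (0.2868, -0.0187, 0.5312)
step 4: ξ=(vx,vy,ωz)=(0.1031, 0.0469, 1.0547), dt=2.0 → body Δ=(0.0167, 0.1861, 2.1094) → world pose (0.2069, 0.1502, 2.6406)
step 5: ξ=(vx,vy,ωz)=(-0.2531, 0.0094, 0.1172), dt=1.5 → body Δ=(-0.3790, -0.0193, 0.1758) → world pose (0.5486, -0.0149, 2.8164)

(0.5486, -0.0149, 2.8164)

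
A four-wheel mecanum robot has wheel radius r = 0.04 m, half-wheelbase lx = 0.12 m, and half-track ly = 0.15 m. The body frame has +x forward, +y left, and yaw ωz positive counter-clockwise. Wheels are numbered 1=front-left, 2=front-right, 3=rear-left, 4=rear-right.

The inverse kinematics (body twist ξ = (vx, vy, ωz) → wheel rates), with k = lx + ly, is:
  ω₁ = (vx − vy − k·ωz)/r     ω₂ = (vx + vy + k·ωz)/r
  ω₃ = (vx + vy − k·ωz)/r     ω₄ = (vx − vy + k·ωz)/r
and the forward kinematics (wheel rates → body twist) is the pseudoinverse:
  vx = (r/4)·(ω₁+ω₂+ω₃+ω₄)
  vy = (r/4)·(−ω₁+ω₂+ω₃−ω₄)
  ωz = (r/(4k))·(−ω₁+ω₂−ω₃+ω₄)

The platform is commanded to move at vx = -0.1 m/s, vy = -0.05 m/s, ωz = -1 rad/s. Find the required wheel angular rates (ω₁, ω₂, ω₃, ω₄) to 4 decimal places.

k = lx + ly = 0.12 + 0.15 = 0.2700;  k·ωz = 0.2700·-1 = -0.2700
ω₁ (FL) = (vx − vy − k·ωz)/r = 0.2200/0.04 = 5.5000
ω₂ (FR) = (vx + vy + k·ωz)/r = -0.4200/0.04 = -10.5000
ω₃ (RL) = (vx + vy − k·ωz)/r = 0.1200/0.04 = 3.0000
ω₄ (RR) = (vx − vy + k·ωz)/r = -0.3200/0.04 = -8.0000

(5.5000, -10.5000, 3.0000, -8.0000)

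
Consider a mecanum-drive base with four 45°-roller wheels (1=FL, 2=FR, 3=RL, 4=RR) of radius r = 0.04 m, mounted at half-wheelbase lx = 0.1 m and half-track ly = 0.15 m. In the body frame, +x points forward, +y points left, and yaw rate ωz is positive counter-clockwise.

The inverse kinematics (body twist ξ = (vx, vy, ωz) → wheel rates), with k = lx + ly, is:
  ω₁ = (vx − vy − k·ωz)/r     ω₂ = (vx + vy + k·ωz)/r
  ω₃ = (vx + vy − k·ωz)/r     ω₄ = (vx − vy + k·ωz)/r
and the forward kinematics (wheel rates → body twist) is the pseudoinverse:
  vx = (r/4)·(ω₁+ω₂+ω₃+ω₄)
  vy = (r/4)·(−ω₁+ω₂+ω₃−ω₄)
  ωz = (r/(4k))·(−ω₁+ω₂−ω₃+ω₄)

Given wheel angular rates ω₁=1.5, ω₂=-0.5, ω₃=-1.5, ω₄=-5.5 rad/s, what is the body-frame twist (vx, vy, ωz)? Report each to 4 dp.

k = lx + ly = 0.1 + 0.15 = 0.2500
ω₁+ω₂+ω₃+ω₄ = -6.0000  →  vx = (0.04/4)·-6.0000 = -0.0600
−ω₁+ω₂+ω₃−ω₄ = 2.0000  →  vy = (0.04/4)·2.0000 = 0.0200
−ω₁+ω₂−ω₃+ω₄ = -6.0000  →  ωz = (0.04/1.0000)·-6.0000 = -0.2400

(-0.0600, 0.0200, -0.2400)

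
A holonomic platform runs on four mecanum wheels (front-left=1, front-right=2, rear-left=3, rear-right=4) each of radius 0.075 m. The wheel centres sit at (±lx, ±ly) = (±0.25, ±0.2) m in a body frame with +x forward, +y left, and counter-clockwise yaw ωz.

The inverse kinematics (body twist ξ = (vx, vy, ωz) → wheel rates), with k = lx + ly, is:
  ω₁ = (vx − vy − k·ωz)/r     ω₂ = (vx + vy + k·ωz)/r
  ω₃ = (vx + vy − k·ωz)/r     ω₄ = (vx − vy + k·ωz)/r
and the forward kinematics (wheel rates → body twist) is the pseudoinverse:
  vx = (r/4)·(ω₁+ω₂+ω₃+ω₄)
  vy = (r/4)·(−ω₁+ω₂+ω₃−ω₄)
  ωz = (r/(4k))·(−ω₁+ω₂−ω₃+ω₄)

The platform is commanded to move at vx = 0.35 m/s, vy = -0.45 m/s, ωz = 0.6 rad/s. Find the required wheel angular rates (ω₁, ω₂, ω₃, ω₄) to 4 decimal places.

k = lx + ly = 0.25 + 0.2 = 0.4500;  k·ωz = 0.4500·0.6 = 0.2700
ω₁ (FL) = (vx − vy − k·ωz)/r = 0.5300/0.075 = 7.0667
ω₂ (FR) = (vx + vy + k·ωz)/r = 0.1700/0.075 = 2.2667
ω₃ (RL) = (vx + vy − k·ωz)/r = -0.3700/0.075 = -4.9333
ω₄ (RR) = (vx − vy + k·ωz)/r = 1.0700/0.075 = 14.2667

(7.0667, 2.2667, -4.9333, 14.2667)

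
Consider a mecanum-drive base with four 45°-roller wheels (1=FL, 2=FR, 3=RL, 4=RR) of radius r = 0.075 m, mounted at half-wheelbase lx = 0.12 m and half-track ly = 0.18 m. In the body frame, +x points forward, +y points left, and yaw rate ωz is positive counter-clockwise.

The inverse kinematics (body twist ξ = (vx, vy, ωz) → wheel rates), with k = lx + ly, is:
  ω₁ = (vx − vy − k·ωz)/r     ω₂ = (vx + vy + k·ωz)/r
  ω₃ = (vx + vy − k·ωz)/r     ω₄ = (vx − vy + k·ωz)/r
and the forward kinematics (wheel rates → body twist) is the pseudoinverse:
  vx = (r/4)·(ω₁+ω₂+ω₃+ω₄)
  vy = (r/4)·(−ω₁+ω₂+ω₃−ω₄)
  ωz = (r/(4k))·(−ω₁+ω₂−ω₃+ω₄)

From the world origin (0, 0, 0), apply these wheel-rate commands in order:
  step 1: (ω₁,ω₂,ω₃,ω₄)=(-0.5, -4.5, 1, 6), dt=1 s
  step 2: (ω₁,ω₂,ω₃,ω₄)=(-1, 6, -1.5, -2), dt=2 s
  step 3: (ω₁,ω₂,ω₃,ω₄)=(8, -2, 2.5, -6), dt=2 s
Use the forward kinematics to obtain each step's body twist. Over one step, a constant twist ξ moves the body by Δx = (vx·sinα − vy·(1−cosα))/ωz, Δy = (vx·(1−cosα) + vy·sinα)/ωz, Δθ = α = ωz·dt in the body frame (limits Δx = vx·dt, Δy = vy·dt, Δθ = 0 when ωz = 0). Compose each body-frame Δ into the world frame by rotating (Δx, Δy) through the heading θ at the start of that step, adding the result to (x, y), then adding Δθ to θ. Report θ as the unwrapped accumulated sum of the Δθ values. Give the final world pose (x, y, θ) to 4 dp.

step 1: ξ=(vx,vy,ωz)=(0.0375, -0.1687, 0.0625), dt=1.0 → body Δ=(0.0427, -0.1675, 0.0625) → world pose (0.0427, -0.1675, 0.0625)
step 2: ξ=(vx,vy,ωz)=(0.0281, 0.1406, 0.4062), dt=2.0 → body Δ=(-0.0578, 0.2729, 0.8125) → world pose (-0.0320, 0.1013, 0.8750)
step 3: ξ=(vx,vy,ωz)=(0.0469, -0.0281, -1.1562), dt=2.0 → body Δ=(-0.0109, -0.0859, -2.3125) → world pose (0.0269, 0.0379, -1.4375)

(0.0269, 0.0379, -1.4375)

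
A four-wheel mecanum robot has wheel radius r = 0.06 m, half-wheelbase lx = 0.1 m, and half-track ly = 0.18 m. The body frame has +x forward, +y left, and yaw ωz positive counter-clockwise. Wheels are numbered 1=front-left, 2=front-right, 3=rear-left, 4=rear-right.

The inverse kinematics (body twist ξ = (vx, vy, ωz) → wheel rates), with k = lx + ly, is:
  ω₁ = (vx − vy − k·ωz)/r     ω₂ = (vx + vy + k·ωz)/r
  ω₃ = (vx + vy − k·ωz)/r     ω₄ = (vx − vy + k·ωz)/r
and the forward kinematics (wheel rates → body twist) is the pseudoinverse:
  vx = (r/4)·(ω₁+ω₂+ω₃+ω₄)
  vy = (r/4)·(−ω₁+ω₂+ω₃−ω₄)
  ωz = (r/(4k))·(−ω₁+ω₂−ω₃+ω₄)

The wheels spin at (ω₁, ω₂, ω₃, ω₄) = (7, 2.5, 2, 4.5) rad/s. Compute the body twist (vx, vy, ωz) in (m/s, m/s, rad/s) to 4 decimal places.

k = lx + ly = 0.1 + 0.18 = 0.2800
ω₁+ω₂+ω₃+ω₄ = 16.0000  →  vx = (0.06/4)·16.0000 = 0.2400
−ω₁+ω₂+ω₃−ω₄ = -7.0000  →  vy = (0.06/4)·-7.0000 = -0.1050
−ω₁+ω₂−ω₃+ω₄ = -2.0000  →  ωz = (0.06/1.1200)·-2.0000 = -0.1071

(0.2400, -0.1050, -0.1071)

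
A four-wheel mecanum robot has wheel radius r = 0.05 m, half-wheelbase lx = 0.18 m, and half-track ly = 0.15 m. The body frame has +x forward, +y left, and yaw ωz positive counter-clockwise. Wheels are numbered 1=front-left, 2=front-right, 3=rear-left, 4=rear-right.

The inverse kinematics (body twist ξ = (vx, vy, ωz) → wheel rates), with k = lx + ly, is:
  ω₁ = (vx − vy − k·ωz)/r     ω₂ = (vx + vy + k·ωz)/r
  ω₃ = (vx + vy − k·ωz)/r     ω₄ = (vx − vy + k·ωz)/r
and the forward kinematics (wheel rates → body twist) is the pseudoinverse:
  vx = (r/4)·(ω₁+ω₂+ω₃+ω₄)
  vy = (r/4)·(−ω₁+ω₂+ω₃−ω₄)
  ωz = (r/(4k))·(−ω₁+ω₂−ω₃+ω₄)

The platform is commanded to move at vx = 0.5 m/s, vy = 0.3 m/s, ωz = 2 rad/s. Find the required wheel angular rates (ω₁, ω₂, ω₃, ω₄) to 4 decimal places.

(-9.2000, 29.2000, 2.8000, 17.2000)

k = lx + ly = 0.18 + 0.15 = 0.3300;  k·ωz = 0.3300·2 = 0.6600
ω₁ (FL) = (vx − vy − k·ωz)/r = -0.4600/0.05 = -9.2000
ω₂ (FR) = (vx + vy + k·ωz)/r = 1.4600/0.05 = 29.2000
ω₃ (RL) = (vx + vy − k·ωz)/r = 0.1400/0.05 = 2.8000
ω₄ (RR) = (vx − vy + k·ωz)/r = 0.8600/0.05 = 17.2000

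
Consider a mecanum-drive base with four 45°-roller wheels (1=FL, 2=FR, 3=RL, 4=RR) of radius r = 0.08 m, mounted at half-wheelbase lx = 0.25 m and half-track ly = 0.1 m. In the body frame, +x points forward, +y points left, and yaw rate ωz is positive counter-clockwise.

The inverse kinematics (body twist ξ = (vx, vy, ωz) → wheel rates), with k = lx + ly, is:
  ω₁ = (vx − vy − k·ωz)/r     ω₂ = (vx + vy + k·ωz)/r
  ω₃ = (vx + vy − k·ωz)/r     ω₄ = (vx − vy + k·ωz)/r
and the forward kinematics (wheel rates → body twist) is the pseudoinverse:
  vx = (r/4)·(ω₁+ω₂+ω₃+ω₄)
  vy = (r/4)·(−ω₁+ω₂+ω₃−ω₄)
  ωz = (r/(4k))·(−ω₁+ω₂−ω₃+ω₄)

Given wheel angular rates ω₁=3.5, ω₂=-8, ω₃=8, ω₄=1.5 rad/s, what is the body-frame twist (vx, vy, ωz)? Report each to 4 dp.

k = lx + ly = 0.25 + 0.1 = 0.3500
ω₁+ω₂+ω₃+ω₄ = 5.0000  →  vx = (0.08/4)·5.0000 = 0.1000
−ω₁+ω₂+ω₃−ω₄ = -5.0000  →  vy = (0.08/4)·-5.0000 = -0.1000
−ω₁+ω₂−ω₃+ω₄ = -18.0000  →  ωz = (0.08/1.4000)·-18.0000 = -1.0286

(0.1000, -0.1000, -1.0286)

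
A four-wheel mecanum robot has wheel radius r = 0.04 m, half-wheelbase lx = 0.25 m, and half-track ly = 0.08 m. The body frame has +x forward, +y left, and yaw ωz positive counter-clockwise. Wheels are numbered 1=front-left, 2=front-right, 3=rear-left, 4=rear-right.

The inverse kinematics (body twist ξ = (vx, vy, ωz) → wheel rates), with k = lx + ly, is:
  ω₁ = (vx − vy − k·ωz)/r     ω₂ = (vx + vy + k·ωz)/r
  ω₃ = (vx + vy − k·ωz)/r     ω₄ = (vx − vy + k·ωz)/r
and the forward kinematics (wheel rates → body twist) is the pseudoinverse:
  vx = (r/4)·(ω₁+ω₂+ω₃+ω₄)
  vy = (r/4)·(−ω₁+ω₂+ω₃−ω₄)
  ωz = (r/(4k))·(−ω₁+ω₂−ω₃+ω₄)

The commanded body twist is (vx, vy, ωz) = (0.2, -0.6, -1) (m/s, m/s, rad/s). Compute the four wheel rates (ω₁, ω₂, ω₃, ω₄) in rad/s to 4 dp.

k = lx + ly = 0.25 + 0.08 = 0.3300;  k·ωz = 0.3300·-1 = -0.3300
ω₁ (FL) = (vx − vy − k·ωz)/r = 1.1300/0.04 = 28.2500
ω₂ (FR) = (vx + vy + k·ωz)/r = -0.7300/0.04 = -18.2500
ω₃ (RL) = (vx + vy − k·ωz)/r = -0.0700/0.04 = -1.7500
ω₄ (RR) = (vx − vy + k·ωz)/r = 0.4700/0.04 = 11.7500

(28.2500, -18.2500, -1.7500, 11.7500)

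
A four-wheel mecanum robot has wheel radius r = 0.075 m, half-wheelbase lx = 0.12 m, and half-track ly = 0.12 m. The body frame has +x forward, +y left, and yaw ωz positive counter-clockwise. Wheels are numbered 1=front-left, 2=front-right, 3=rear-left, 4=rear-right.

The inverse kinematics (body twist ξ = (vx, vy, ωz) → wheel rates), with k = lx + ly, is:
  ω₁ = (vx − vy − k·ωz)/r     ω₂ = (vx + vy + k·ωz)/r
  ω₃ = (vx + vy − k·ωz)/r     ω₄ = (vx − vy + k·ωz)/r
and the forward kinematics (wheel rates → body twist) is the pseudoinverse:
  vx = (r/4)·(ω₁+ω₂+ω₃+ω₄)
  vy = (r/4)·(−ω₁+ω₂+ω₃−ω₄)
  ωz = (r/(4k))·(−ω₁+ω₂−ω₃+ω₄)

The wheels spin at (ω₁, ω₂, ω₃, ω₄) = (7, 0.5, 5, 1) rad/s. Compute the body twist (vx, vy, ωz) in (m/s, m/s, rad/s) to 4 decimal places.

k = lx + ly = 0.12 + 0.12 = 0.2400
ω₁+ω₂+ω₃+ω₄ = 13.5000  →  vx = (0.075/4)·13.5000 = 0.2531
−ω₁+ω₂+ω₃−ω₄ = -2.5000  →  vy = (0.075/4)·-2.5000 = -0.0469
−ω₁+ω₂−ω₃+ω₄ = -10.5000  →  ωz = (0.075/0.9600)·-10.5000 = -0.8203

(0.2531, -0.0469, -0.8203)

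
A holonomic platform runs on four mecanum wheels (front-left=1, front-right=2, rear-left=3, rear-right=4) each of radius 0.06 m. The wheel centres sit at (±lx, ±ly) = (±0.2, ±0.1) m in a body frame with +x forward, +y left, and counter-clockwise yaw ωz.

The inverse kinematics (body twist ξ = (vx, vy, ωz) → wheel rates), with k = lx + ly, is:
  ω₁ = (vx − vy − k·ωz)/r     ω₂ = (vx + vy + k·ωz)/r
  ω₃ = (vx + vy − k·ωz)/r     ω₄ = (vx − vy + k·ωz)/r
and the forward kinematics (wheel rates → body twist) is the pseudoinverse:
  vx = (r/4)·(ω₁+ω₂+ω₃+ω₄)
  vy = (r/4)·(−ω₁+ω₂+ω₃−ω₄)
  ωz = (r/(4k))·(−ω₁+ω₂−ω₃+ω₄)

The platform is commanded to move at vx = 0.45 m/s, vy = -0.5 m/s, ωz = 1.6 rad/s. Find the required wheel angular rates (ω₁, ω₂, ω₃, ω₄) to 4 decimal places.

(7.8333, 7.1667, -8.8333, 23.8333)

k = lx + ly = 0.2 + 0.1 = 0.3000;  k·ωz = 0.3000·1.6 = 0.4800
ω₁ (FL) = (vx − vy − k·ωz)/r = 0.4700/0.06 = 7.8333
ω₂ (FR) = (vx + vy + k·ωz)/r = 0.4300/0.06 = 7.1667
ω₃ (RL) = (vx + vy − k·ωz)/r = -0.5300/0.06 = -8.8333
ω₄ (RR) = (vx − vy + k·ωz)/r = 1.4300/0.06 = 23.8333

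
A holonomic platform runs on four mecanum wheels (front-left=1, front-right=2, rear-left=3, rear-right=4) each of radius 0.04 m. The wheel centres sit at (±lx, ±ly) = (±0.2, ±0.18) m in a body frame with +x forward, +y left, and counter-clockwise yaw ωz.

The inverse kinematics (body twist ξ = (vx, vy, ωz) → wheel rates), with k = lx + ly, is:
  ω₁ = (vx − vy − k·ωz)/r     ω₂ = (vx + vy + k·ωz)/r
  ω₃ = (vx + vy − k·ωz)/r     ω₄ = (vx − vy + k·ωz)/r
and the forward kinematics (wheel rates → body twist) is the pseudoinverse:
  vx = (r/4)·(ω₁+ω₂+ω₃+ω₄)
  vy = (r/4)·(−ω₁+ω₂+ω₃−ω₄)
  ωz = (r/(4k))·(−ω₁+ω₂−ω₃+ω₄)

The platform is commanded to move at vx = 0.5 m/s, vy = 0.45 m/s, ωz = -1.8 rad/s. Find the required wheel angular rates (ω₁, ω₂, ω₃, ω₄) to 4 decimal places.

k = lx + ly = 0.2 + 0.18 = 0.3800;  k·ωz = 0.3800·-1.8 = -0.6840
ω₁ (FL) = (vx − vy − k·ωz)/r = 0.7340/0.04 = 18.3500
ω₂ (FR) = (vx + vy + k·ωz)/r = 0.2660/0.04 = 6.6500
ω₃ (RL) = (vx + vy − k·ωz)/r = 1.6340/0.04 = 40.8500
ω₄ (RR) = (vx − vy + k·ωz)/r = -0.6340/0.04 = -15.8500

(18.3500, 6.6500, 40.8500, -15.8500)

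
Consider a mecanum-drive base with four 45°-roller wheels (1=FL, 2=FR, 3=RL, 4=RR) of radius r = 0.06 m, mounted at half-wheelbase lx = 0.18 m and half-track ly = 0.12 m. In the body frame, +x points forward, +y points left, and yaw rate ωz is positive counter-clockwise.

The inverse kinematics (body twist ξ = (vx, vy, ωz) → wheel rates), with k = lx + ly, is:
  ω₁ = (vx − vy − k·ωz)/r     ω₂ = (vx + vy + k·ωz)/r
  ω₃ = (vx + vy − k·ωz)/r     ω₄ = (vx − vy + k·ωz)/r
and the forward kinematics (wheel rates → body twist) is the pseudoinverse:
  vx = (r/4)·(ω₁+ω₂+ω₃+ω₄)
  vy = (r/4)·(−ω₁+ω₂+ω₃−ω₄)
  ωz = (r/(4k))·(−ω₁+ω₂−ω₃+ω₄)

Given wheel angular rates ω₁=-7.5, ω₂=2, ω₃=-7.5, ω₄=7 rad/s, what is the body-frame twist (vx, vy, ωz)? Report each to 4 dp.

(-0.0900, -0.0750, 1.2000)

k = lx + ly = 0.18 + 0.12 = 0.3000
ω₁+ω₂+ω₃+ω₄ = -6.0000  →  vx = (0.06/4)·-6.0000 = -0.0900
−ω₁+ω₂+ω₃−ω₄ = -5.0000  →  vy = (0.06/4)·-5.0000 = -0.0750
−ω₁+ω₂−ω₃+ω₄ = 24.0000  →  ωz = (0.06/1.2000)·24.0000 = 1.2000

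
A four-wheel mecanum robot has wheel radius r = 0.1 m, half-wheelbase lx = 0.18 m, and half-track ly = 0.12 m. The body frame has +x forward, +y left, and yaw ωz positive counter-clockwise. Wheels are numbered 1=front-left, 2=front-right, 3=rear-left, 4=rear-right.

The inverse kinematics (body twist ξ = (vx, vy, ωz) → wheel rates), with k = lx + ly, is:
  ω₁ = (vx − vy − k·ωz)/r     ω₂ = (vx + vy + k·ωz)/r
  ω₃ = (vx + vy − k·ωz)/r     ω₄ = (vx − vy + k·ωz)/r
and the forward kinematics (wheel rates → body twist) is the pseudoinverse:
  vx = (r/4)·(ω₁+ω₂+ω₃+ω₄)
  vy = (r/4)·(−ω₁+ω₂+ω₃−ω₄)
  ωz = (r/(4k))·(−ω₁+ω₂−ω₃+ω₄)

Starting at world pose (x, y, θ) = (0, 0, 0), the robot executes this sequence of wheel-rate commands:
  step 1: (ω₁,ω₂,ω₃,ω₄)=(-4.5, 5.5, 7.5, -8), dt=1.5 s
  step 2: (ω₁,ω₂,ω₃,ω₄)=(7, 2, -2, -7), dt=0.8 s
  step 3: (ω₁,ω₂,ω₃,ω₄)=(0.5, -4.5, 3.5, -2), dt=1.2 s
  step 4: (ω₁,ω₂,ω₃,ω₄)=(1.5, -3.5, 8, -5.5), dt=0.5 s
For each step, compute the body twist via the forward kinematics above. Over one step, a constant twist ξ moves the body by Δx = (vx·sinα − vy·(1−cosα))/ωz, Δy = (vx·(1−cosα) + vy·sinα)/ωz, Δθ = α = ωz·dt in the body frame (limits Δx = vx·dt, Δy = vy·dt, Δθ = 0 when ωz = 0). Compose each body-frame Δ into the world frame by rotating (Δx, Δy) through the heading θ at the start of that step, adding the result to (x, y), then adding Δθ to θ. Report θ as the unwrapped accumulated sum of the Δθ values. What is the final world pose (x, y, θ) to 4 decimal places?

(0.3987, 0.8410, -3.1750)

step 1: ξ=(vx,vy,ωz)=(0.0125, 0.6375, -0.4583), dt=1.5 → body Δ=(0.3333, 0.8765, -0.6875) → world pose (0.3333, 0.8765, -0.6875)
step 2: ξ=(vx,vy,ωz)=(0.0000, 0.0000, -0.8333), dt=0.8 → body Δ=(0.0000, 0.0000, -0.6667) → world pose (0.3333, 0.8765, -1.3542)
step 3: ξ=(vx,vy,ωz)=(-0.0625, 0.0125, -0.8750), dt=1.2 → body Δ=(-0.0548, 0.0483, -1.0500) → world pose (0.3686, 0.9404, -2.4042)
step 4: ξ=(vx,vy,ωz)=(0.0125, 0.2125, -1.5417), dt=0.5 → body Δ=(0.0446, 0.0937, -0.7708) → world pose (0.3987, 0.8410, -3.1750)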